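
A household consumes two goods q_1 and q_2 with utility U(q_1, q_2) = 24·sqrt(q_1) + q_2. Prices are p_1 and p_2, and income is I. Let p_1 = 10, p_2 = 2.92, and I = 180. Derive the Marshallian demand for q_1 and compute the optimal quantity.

MU_q_1 = 12/√q_1, MU_q_2 = 1. Tangency: 12/√q_1 = p_1/p_2.
Thus q_1* = (12·p_2/p_1)² — independent of I — with the rest of income spent on q_2.
Plugging in: q_1* = (12·2.92/10)² = 12.278.

q_1* = 12.278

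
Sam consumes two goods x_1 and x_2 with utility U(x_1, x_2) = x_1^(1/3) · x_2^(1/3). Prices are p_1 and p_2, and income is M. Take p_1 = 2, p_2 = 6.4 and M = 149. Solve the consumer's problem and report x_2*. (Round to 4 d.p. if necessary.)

The MRS is x_2/x_1. Set MRS = p_1/p_2.
Rearranging, p_2·x_2 = p_1·x_1. Substituting into the budget gives p_1·x_1·(1 + 1) = M.
Demand: x_1*(p_1,p_2,M) = 0.5·M/p_1 and x_2* = 0.5·M/p_2.
At p_1=2, p_2=6.4, M=149: x_2* = 0.5·149/6.4 = 11.6406.

x_2* = 11.6406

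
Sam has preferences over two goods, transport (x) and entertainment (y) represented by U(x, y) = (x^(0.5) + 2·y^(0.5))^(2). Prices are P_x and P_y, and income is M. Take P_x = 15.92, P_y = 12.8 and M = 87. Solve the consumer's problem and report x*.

MU_x ∝ x^(-0.5), MU_y ∝ 2·y^(-0.5), so MRS = (1/2)·(y/x)^(0.5) = P_x/P_y.
Solve for the ratio: y/x = [2·P_x/P_y]^(2).
Substitute y = (y/x)·x into the budget: x* = M/(P_x + P_y·(y/x)).
Numerically y/x = 6.187656, so x* = 87/(15.92 + 12.8·6.187656) = 0.9146.

x* = 0.9146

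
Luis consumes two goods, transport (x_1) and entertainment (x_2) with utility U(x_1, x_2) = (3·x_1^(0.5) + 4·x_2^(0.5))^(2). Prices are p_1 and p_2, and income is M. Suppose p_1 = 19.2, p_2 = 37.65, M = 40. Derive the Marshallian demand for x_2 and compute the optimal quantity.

x_2* = 0.5052

MRS = MU_x_1/MU_x_2 = (3/4)·(x_2/x_1)^(0.5). Set equal to p_1/p_2.
Hence x_2/x_1 = ((4/3)·p_1/p_2)^(1/(0.5)), i.e. raised to the 2 power.
Substitute x_2 = (x_2/x_1)·x_1 into the budget: x_1* = M/(p_1 + p_2·(x_2/x_1)).
Numerically x_2/x_1 = 0.462328, so x_1* = 40/(19.2 + 37.65·0.462328) = 1.0927 and x_2* = 0.462328·1.0927 = 0.5052.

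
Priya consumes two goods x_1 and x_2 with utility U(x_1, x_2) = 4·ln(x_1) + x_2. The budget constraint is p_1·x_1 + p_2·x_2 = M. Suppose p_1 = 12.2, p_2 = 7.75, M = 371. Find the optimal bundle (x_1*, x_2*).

Set MRS = p_1/p_2: (4/x_1)/1 = p_1/p_2.
So x_1*(p_1,p_2) = 4·p_2/p_1, independent of income; and x_2* = (M − 4·p_2)/p_2.
At the given prices: x_1* = 4·7.75/12.2 = 2.541, and x_2* = 43.871.

x_1* = 2.541, x_2* = 43.871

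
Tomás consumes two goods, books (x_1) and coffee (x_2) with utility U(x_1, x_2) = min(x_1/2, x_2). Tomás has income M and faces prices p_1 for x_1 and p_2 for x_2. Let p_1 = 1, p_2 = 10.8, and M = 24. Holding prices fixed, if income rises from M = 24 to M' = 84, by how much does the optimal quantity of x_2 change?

Δx_2* = 4.6875

With perfect complements, no substitution: consume in ratio x_1:x_2 = 2:1.
Budget: p_1·x_1 + p_2·(1/2)·x_1 = M, so (2·p_1 + p_2)·x_1 = 2·M.
Demand: x_1*(p_1,p_2,M) = 2·M/(2·p_1 + p_2), x_2* = M/(2·p_1 + p_2).
Here 2·1 + 10.8 = 12.8, giving x_2* = 1.875.
At M' = 84: x_2* = 6.5625. Change: 6.5625 − 1.875 = 4.6875.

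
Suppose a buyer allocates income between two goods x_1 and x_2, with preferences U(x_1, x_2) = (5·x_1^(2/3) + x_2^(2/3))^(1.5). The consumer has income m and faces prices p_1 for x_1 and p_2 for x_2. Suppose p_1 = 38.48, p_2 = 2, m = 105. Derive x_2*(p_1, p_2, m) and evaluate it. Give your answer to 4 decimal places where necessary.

Substitute x_2 = (x_2/x_1)·x_1 into the budget: x_1* = m/(p_1 + p_2·(x_2/x_1)).
Numerically x_2/x_1 = 56.977736, so x_1* = 105/(38.48 + 2·56.977736) = 0.6888 and x_2* = 56.977736·0.6888 = 39.2472.

x_2* = 39.2472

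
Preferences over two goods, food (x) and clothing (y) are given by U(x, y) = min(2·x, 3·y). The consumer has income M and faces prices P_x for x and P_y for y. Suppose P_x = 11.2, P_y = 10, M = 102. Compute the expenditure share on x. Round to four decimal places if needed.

share on x = 0.6269

Leontief preferences: the optimum is at the kink where x/3 = y/2, i.e. y = (2/3)·x.
Budget: P_x·x + P_y·(2/3)·x = M, so (3·P_x + 2·P_y)·x = 3·M.
Demand: x*(P_x,P_y,M) = 3·M/(3·P_x + 2·P_y), y* = 2·M/(3·P_x + 2·P_y).
Here 3·11.2 + 2·10 = 53.6, giving x* = 5.709 and y* = 3.806.
Expenditure on x: 11.2·5.709 = 63.9403; share = 0.6269.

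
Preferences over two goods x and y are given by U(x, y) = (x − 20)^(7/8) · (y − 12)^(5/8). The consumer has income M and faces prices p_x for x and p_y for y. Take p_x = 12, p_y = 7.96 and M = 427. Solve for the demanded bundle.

x* = 24.4469, y* = 16.7885

Let x' = x−20, y' = y−12. MRS = (7/5)·y'/x' = p_x/p_y.
After buying the subsistence bundle (20, 12), a share 7/12 of the remaining income goes to x: x* = 20 + 7/12·(M − 20p_x − 12p_y)/p_x.
Discretionary income = 427 − 20·12 − 12·7.96 = 91.48; x* = 20 + 7/12·91.48/12 = 24.4469; y* = 12 + 5/12·91.48/7.96 = 16.7885.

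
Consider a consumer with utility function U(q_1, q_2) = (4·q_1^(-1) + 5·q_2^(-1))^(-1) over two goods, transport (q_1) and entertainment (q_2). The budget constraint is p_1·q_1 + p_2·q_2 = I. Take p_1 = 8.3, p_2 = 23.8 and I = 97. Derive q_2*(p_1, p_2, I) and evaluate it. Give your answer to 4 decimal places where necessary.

q_2* = 2.667

From the CES first-order condition, (4/5)·(q_2/q_1)^(2) = p_1/p_2.
Hence q_2/q_1 = ((5/4)·p_1/p_2)^(1/(2)), i.e. raised to the 0.5 power.
Substitute q_2 = (q_2/q_1)·q_1 into the budget: q_1* = I/(p_1 + p_2·(q_2/q_1)).
Numerically q_2/q_1 = 0.660246, so q_1* = 97/(8.3 + 23.8·0.660246) = 4.0393 and q_2* = 0.660246·4.0393 = 2.667.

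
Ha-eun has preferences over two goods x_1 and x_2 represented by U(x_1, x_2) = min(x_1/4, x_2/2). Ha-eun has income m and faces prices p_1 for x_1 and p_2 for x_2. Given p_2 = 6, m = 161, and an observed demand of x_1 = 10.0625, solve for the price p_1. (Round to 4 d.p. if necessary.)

p_1 = 13

Leontief preferences: the optimum is at the kink where x_1/4 = x_2/2, i.e. x_2 = (1/2)·x_1.
Budget: p_1·x_1 + p_2·(1/2)·x_1 = m, so (4·p_1 + 2·p_2)·x_1 = 4·m.
Demand: x_1*(p_1,p_2,m) = 4·m/(4·p_1 + 2·p_2), x_2* = 2·m/(4·p_1 + 2·p_2).
Set x_1* = 10.0625 in the demand function and solve for p_1: p_1 = 13.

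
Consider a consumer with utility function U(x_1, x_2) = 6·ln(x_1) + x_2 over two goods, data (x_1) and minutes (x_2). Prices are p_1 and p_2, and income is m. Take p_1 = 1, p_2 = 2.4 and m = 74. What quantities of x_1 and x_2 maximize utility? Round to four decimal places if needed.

MU_x_1 = 6/x_1, MU_x_2 = 1. Tangency: 6/x_1 = p_1/p_2.
So x_1*(p_1,p_2) = 6·p_2/p_1, independent of income; and x_2* = (m − 6·p_2)/p_2.
At the given prices: x_1* = 6·2.4/1 = 14.4, and x_2* = 24.8333.

x_1* = 14.4, x_2* = 24.8333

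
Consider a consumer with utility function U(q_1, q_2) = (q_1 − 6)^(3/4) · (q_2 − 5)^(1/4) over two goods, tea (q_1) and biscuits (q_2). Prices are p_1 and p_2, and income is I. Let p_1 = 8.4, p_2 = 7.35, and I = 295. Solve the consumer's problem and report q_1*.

q_1* = 24.558

Discretionary income = 295 − 6·8.4 − 5·7.35 = 207.85; q_1* = 6 + 0.75·207.85/8.4 = 24.558.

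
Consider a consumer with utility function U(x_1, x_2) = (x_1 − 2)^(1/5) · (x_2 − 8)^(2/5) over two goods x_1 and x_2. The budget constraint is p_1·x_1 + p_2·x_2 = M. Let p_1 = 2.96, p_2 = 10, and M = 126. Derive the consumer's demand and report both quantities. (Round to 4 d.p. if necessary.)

Let x_1' = x_1−2, x_2' = x_2−8. MRS = (1/2)·x_2'/x_1' = p_1/p_2.
After buying the subsistence bundle (2, 8), a share 1/3 of the remaining income goes to x_1: x_1* = 2 + 1/3·(M − 2p_1 − 8p_2)/p_1.
Discretionary income = 126 − 2·2.96 − 8·10 = 40.08; x_1* = 2 + 1/3·40.08/2.96 = 6.5135; x_2* = 8 + 2/3·40.08/10 = 10.672.

x_1* = 6.5135, x_2* = 10.672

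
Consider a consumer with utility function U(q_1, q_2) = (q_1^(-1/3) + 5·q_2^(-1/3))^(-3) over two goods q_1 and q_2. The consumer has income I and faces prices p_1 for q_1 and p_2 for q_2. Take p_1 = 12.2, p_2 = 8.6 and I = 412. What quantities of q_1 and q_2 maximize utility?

q_1* = 8.3101, q_2* = 36.1183

MRS = MU_q_1/MU_q_2 = (1/5)·(q_2/q_1)^(4/3). Set equal to p_1/p_2.
Solve for the ratio: q_2/q_1 = [5·p_1/p_2]^(0.75).
With the ratio pinned down, the budget gives q_1* = I/(p_1 + p_2·(q_2/q_1)) and q_2* = (q_2/q_1)·q_1*.
Numerically q_2/q_1 = 4.346338, so q_1* = 412/(12.2 + 8.6·4.346338) = 8.3101 and q_2* = 4.346338·8.3101 = 36.1183.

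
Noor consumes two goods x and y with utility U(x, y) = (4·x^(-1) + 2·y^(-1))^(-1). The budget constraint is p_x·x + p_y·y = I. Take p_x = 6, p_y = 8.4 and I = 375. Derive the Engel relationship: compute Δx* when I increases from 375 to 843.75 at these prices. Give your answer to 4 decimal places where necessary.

Substitute y = (y/x)·x into the budget: x* = I/(p_x + p_y·(y/x)).
Numerically y/x = 0.597614, so x* = 375/(6 + 8.4·0.597614) = 34.0292.
At I' = 843.75: x* = 76.5656. Change: 76.5656 − 34.0292 = 42.5365.

Δx* = 42.5365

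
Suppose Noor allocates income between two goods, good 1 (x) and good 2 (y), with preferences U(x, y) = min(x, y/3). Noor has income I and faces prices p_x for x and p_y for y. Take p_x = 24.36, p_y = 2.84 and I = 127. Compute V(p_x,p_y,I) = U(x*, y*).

Demand: x*(p_x,p_y,I) = I/(p_x + 3·p_y), y* = 3·I/(p_x + 3·p_y).
Here 24.36 + 3·2.84 = 32.88, giving x* = 3.8625 and y* = 11.5876.
Utility at the optimum: U(3.8625, 11.5876) = 3.8625.

V = 3.8625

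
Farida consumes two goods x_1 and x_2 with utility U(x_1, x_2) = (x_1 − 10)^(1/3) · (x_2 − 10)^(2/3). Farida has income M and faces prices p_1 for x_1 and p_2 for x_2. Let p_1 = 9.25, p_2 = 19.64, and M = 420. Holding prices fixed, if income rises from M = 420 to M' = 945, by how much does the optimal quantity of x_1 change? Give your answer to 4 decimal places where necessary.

After buying the subsistence bundle (10, 10), a share 1/3 of the remaining income goes to x_1: x_1* = 10 + 1/3·(M − 10p_1 − 10p_2)/p_1.
Discretionary income = 420 − 10·9.25 − 10·19.64 = 131.1; x_1* = 10 + 1/3·131.1/9.25 = 14.7243.
At M' = 945: x_1* = 33.6432. Change: 33.6432 − 14.7243 = 18.9189.

Δx_1* = 18.9189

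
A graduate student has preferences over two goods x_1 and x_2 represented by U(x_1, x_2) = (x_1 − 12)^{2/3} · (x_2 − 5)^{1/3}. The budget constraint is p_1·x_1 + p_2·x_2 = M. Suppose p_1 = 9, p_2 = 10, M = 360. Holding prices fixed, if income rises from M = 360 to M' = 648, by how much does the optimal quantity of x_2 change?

Δx_2* = 9.6

Let x_1' = x_1−12, x_2' = x_2−5. MRS = 2·x_2'/x_1' = p_1/p_2.
After buying the subsistence bundle (12, 5), a share 2/3 of the remaining income goes to x_1: x_1* = 12 + 2/3·(M − 12p_1 − 5p_2)/p_1.
Discretionary income = 360 − 12·9 − 5·10 = 202; x_2* = 5 + 1/3·202/10 = 11.7333.
At M' = 648: x_2* = 21.3333. Change: 21.3333 − 11.7333 = 9.6.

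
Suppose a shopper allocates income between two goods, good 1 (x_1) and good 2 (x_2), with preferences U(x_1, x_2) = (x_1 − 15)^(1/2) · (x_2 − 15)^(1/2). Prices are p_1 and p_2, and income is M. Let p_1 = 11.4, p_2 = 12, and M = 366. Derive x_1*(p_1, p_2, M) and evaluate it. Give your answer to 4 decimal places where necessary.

x_1* = 15.6579

This is Cobb-Douglas in (x_1−15, x_2−15): tangency gives 0.5·p_2·(x_2−15) = 0.5·p_1·(x_1−15).
Substituting into the budget: x_1* = 15 + 0.5·(M − 15·p_1 − 15·p_2)/p_1, and x_2* = 15 + 0.5·(…)/p_2.
Discretionary income = 366 − 15·11.4 − 15·12 = 15; x_1* = 15 + 0.5·15/11.4 = 15.6579.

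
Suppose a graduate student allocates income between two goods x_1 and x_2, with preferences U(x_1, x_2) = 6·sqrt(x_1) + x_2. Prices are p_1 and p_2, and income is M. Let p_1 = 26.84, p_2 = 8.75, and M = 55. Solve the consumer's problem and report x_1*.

Set MRS = p_1/p_2: 3·x_1^(−1/2) = p_1/p_2.
Thus x_1* = (3·p_2/p_1)² — independent of M — with the rest of income spent on x_2.
Plugging in: x_1* = (3·8.75/26.84)² = 0.9565.

x_1* = 0.9565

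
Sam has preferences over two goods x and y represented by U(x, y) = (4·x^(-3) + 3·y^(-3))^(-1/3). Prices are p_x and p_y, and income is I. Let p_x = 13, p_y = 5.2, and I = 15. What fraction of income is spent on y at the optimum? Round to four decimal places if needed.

share on y = 0.3188

MU_x ∝ 4·x^(-4), MU_y ∝ 3·y^(-4), so MRS = (4/3)·(y/x)^(4) = p_x/p_y.
Solve for the ratio: y/x = [(3/4)·p_x/p_y]^(0.25).
Substitute y = (y/x)·x into the budget: x* = I/(p_x + p_y·(y/x)).
Numerically y/x = 1.170174, so x* = 15/(13 + 5.2·1.170174) = 0.786 and y* = 1.170174·0.786 = 0.9197.
Expenditure on y: 5.2·0.9197 = 4.7825; share = 0.3188.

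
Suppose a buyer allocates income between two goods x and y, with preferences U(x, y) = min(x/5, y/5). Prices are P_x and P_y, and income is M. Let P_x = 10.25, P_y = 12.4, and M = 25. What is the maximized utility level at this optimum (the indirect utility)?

V = 0.2208

Demand: x*(P_x,P_y,M) = 5·M/(5·P_x + 5·P_y), y* = 5·M/(5·P_x + 5·P_y).
Here 5·10.25 + 5·12.4 = 113.25, giving x* = 1.1038 and y* = 1.1038.
Utility at the optimum: U(1.1038, 1.1038) = 0.2208.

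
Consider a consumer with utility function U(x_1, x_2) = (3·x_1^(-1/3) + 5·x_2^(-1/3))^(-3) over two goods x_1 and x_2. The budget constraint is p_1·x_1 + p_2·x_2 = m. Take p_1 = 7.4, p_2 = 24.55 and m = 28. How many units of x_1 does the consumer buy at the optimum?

From the CES first-order condition, (3/5)·(x_2/x_1)^(4/3) = p_1/p_2.
Hence x_2/x_1 = ((5/3)·p_1/p_2)^(1/(4/3)), i.e. raised to the 0.75 power.
Substitute x_2 = (x_2/x_1)·x_1 into the budget: x_1* = m/(p_1 + p_2·(x_2/x_1)).
Numerically x_2/x_1 = 0.596722, so x_1* = 28/(7.4 + 24.55·0.596722) = 1.2699.

x_1* = 1.2699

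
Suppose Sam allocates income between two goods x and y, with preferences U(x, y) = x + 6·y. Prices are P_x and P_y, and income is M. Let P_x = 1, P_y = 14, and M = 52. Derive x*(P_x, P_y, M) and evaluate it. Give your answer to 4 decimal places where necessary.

x* = 52

x gives more utility per dollar, so spend all income on x: x* = M/P_x, y* = 0.
Numerically: x* = 52, y* = 0.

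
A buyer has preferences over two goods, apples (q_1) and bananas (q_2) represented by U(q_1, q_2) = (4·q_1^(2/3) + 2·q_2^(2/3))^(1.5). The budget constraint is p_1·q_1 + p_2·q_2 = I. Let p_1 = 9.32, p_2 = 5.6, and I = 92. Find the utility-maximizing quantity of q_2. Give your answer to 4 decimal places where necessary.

MRS = MU_q_1/MU_q_2 = 2·(q_2/q_1)^(1/3). Set equal to p_1/p_2.
Hence q_2/q_1 = ((1/2)·p_1/p_2)^(1/(1/3)), i.e. raised to the 3 power.
Substitute q_2 = (q_2/q_1)·q_1 into the budget: q_1* = I/(p_1 + p_2·(q_2/q_1)).
Numerically q_2/q_1 = 0.576227, so q_1* = 92/(9.32 + 5.6·0.576227) = 7.3325 and q_2* = 0.576227·7.3325 = 4.2252.

q_2* = 4.2252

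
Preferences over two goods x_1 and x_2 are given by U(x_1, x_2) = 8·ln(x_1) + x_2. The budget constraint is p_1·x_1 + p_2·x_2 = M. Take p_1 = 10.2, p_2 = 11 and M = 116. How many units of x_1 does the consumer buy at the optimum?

x_1* = 8.6275

So x_1*(p_1,p_2) = 8·p_2/p_1, independent of income; and x_2* = (M − 8·p_2)/p_2.
At the given prices: x_1* = 8·11/10.2 = 8.6275.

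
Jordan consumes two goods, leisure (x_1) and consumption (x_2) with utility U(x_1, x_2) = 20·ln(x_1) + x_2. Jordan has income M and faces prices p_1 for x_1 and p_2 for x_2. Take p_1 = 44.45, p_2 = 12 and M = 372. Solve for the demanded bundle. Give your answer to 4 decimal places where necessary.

MU_x_1 = 20/x_1, MU_x_2 = 1. Tangency: 20/x_1 = p_1/p_2.
So x_1*(p_1,p_2) = 20·p_2/p_1, independent of income; and x_2* = (M − 20·p_2)/p_2.
At the given prices: x_1* = 20·12/44.45 = 5.3993, and x_2* = 11.

x_1* = 5.3993, x_2* = 11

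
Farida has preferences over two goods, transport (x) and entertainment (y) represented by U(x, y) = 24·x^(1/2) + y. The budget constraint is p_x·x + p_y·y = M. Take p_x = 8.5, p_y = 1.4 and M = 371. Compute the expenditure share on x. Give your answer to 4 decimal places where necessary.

Thus x* = (12·p_y/p_x)² — independent of M — with the rest of income spent on y.
Plugging in: x* = (12·1.4/8.5)² = 3.9064, y* = 241.2824.
Expenditure on x: 8.5·3.9064 = 33.2047; share = 0.0895.

share on x = 0.0895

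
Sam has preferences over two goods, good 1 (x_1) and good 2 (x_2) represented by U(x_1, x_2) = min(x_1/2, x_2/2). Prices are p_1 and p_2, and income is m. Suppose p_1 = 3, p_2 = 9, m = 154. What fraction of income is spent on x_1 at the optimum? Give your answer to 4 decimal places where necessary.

share on x_1 = 0.25

Leontief preferences: the optimum is at the kink where x_1/2 = x_2/2, i.e. x_2 = x_1.
Budget: p_1·x_1 + p_2·x_1 = m, so (2·p_1 + 2·p_2)·x_1 = 2·m.
Demand: x_1*(p_1,p_2,m) = 2·m/(2·p_1 + 2·p_2), x_2* = 2·m/(2·p_1 + 2·p_2).
Here 2·3 + 2·9 = 24, giving x_1* = 12.8333 and x_2* = 12.8333.
Expenditure on x_1: 3·12.8333 = 38.5; share = 0.25.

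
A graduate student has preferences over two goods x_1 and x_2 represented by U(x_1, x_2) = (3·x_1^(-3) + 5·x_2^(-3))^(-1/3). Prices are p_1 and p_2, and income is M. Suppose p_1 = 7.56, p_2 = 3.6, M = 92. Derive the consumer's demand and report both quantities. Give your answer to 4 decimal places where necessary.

MU_x_1 ∝ 3·x_1^(-4), MU_x_2 ∝ 5·x_2^(-4), so MRS = (3/5)·(x_2/x_1)^(4) = p_1/p_2.
Hence x_2/x_1 = ((5/3)·p_1/p_2)^(1/(4)), i.e. raised to the 0.25 power.
Substitute x_2 = (x_2/x_1)·x_1 into the budget: x_1* = M/(p_1 + p_2·(x_2/x_1)).
Numerically x_2/x_1 = 1.367782, so x_1* = 92/(7.56 + 3.6·1.367782) = 7.3694 and x_2* = 1.367782·7.3694 = 10.0798.

x_1* = 7.3694, x_2* = 10.0798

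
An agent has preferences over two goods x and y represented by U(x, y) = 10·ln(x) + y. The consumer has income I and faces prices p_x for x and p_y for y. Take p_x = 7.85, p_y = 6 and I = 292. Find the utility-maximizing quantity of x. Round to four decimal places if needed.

Set MRS = p_x/p_y: (10/x)/1 = p_x/p_y.
So x*(p_x,p_y) = 10·p_y/p_x, independent of income; and y* = (I − 10·p_y)/p_y.
At the given prices: x* = 10·6/7.85 = 7.6433.

x* = 7.6433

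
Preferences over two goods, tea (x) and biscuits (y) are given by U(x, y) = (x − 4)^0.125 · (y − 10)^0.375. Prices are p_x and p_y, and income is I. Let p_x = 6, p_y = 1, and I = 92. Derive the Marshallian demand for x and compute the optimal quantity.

x* = 6.4167

This is Cobb-Douglas in (x−4, y−10): tangency gives 0.125·p_y·(y−10) = 0.375·p_x·(x−4).
Substituting into the budget: x* = 4 + 0.25·(I − 4·p_x − 10·p_y)/p_x, and y* = 10 + 0.75·(…)/p_y.
Discretionary income = 92 − 4·6 − 10·1 = 58; x* = 4 + 0.25·58/6 = 6.4167.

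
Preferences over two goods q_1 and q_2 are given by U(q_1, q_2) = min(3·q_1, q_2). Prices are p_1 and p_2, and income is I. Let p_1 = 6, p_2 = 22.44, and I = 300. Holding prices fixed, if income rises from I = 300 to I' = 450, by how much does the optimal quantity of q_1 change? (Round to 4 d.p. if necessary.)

Δq_1* = 2.0458

Leontief preferences: the optimum is at the kink where q_1/1 = q_2/3, i.e. q_2 = 3·q_1.
Budget: p_1·q_1 + p_2·3·q_1 = I, so (p_1 + 3·p_2)·q_1 = I.
Demand: q_1*(p_1,p_2,I) = I/(p_1 + 3·p_2), q_2* = 3·I/(p_1 + 3·p_2).
Here 6 + 3·22.44 = 73.32, giving q_1* = 4.0917.
At I' = 450: q_1* = 6.1375. Change: 6.1375 − 4.0917 = 2.0458.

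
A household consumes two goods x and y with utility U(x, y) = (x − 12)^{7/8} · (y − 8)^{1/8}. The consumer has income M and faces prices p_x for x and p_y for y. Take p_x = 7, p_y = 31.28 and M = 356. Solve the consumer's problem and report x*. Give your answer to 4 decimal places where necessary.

Discretionary income = 356 − 12·7 − 8·31.28 = 21.76; x* = 12 + 0.875·21.76/7 = 14.72.

x* = 14.72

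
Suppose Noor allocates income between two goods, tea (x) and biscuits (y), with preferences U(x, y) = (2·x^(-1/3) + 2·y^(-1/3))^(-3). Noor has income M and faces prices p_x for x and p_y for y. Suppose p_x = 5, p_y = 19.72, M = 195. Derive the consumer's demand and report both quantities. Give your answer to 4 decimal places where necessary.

x* = 16.1877, y* = 5.7841

MRS = MU_x/MU_y = (y/x)^(4/3). Set equal to p_x/p_y.
Solve for the ratio: y/x = [p_x/p_y]^(0.75).
With the ratio pinned down, the budget gives x* = M/(p_x + p_y·(y/x)) and y* = (y/x)·x*.
Numerically y/x = 0.357312, so x* = 195/(5 + 19.72·0.357312) = 16.1877 and y* = 0.357312·16.1877 = 5.7841.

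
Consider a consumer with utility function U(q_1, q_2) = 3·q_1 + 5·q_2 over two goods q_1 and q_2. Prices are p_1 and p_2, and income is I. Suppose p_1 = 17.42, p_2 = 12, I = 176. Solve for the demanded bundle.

Linear utility — the consumer picks whichever good has higher MU/price: 3/17.42 = 0.1722 vs 5/12 = 0.4167.
q_2 gives more utility per dollar, so spend all income on q_2: q_2* = I/p_2, q_1* = 0.
Numerically: q_1* = 0, q_2* = 14.6667.

q_1* = 0, q_2* = 14.6667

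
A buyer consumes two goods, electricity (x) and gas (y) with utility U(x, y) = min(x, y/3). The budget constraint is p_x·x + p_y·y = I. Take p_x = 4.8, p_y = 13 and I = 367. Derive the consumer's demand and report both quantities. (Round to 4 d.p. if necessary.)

x* = 8.379, y* = 25.137

Demand: x*(p_x,p_y,I) = I/(p_x + 3·p_y), y* = 3·I/(p_x + 3·p_y).
Here 4.8 + 3·13 = 43.8, giving x* = 8.379 and y* = 25.137.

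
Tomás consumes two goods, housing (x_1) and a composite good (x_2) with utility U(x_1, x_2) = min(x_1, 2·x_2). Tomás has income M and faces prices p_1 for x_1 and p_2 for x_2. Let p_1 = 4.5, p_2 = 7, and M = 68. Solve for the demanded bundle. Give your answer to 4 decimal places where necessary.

x_1* = 8.5, x_2* = 4.25

Here 2·4.5 + 7 = 16, giving x_1* = 8.5 and x_2* = 4.25.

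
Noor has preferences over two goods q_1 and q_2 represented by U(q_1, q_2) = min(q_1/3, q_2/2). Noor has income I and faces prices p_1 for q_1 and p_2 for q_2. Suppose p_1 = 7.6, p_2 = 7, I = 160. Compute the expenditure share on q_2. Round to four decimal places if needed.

Leontief preferences: the optimum is at the kink where q_1/3 = q_2/2, i.e. q_2 = (2/3)·q_1.
Budget: p_1·q_1 + p_2·(2/3)·q_1 = I, so (3·p_1 + 2·p_2)·q_1 = 3·I.
Demand: q_1*(p_1,p_2,I) = 3·I/(3·p_1 + 2·p_2), q_2* = 2·I/(3·p_1 + 2·p_2).
Here 3·7.6 + 2·7 = 36.8, giving q_1* = 13.0435 and q_2* = 8.6957.
Expenditure on q_2: 7·8.6957 = 60.8696; share = 0.3804.

share on q_2 = 0.3804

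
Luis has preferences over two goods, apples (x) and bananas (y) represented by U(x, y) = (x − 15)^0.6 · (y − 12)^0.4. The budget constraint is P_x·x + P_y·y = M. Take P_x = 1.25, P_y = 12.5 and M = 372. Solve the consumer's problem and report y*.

MRS = (3/2)·(y−12)/(x−15). Tangency with P_x/P_y gives y−12 = (2/3)·(P_x/P_y)·(x−15).
Substituting into the budget: x* = 15 + 0.6·(M − 15·P_x − 12·P_y)/P_x, and y* = 12 + 0.4·(…)/P_y.
Discretionary income = 372 − 15·1.25 − 12·12.5 = 203.25; y* = 12 + 0.4·203.25/12.5 = 18.504.

y* = 18.504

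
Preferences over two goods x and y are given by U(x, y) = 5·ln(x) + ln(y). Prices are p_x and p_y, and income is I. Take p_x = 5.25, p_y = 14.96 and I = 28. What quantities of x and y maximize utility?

MU_x/MU_y = (5·y)/(x); tangency sets this equal to p_x/p_y.
Rearranging, p_y·y = (1/5)·p_x·x. Substituting into the budget gives p_x·x·(1 + (1/5)) = I.
Demand: x*(p_x,p_y,I) = 5/6·I/p_x and y* = 1/6·I/p_y.
At p_x=5.25, p_y=14.96, I=28: x* = 5/6·28/5.25 = 4.4444, y* = 0.3119.

x* = 4.4444, y* = 0.3119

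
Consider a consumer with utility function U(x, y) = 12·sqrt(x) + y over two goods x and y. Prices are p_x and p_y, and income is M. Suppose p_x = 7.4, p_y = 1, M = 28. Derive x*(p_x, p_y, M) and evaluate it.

MU_x = 6/√x, MU_y = 1. Tangency: 6/√x = p_x/p_y.
Thus x* = (6·p_y/p_x)² — independent of M — with the rest of income spent on y.
Plugging in: x* = (6·1/7.4)² = 0.6574.

x* = 0.6574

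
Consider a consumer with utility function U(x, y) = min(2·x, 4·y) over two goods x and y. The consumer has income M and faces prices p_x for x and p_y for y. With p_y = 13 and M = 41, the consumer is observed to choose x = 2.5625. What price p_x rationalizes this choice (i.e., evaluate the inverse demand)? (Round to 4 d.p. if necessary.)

Leontief preferences: the optimum is at the kink where x/4 = y/2, i.e. y = (1/2)·x.
Budget: p_x·x + p_y·(1/2)·x = M, so (4·p_x + 2·p_y)·x = 4·M.
Demand: x*(p_x,p_y,M) = 4·M/(4·p_x + 2·p_y), y* = 2·M/(4·p_x + 2·p_y).
Set x* = 2.5625 in the demand function and solve for p_x: p_x = 9.5.

p_x = 9.5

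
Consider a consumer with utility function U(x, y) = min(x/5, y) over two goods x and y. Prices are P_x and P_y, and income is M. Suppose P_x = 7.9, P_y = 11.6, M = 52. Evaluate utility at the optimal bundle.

V = 1.0176

Leontief preferences: the optimum is at the kink where x/5 = y/1, i.e. y = (1/5)·x.
Budget: P_x·x + P_y·(1/5)·x = M, so (5·P_x + P_y)·x = 5·M.
Demand: x*(P_x,P_y,M) = 5·M/(5·P_x + P_y), y* = M/(5·P_x + P_y).
Here 5·7.9 + 11.6 = 51.1, giving x* = 5.0881 and y* = 1.0176.
Utility at the optimum: U(5.0881, 1.0176) = 1.0176.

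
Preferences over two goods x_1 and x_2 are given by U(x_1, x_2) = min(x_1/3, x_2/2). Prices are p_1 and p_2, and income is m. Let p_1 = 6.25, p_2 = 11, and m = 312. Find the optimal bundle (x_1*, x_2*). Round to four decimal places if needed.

x_1* = 22.9693, x_2* = 15.3129

With perfect complements, no substitution: consume in ratio x_1:x_2 = 3:2.
Budget: p_1·x_1 + p_2·(2/3)·x_1 = m, so (3·p_1 + 2·p_2)·x_1 = 3·m.
Demand: x_1*(p_1,p_2,m) = 3·m/(3·p_1 + 2·p_2), x_2* = 2·m/(3·p_1 + 2·p_2).
Here 3·6.25 + 2·11 = 40.75, giving x_1* = 22.9693 and x_2* = 15.3129.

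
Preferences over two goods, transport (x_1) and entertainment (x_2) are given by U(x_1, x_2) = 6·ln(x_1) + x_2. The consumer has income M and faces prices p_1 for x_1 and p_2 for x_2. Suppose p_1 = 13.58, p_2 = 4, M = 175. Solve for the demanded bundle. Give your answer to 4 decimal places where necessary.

MU_x_1 = 6/x_1, MU_x_2 = 1. Tangency: 6/x_1 = p_1/p_2.
So x_1*(p_1,p_2) = 6·p_2/p_1, independent of income; and x_2* = (M − 6·p_2)/p_2.
At the given prices: x_1* = 6·4/13.58 = 1.7673, and x_2* = 37.75.

x_1* = 1.7673, x_2* = 37.75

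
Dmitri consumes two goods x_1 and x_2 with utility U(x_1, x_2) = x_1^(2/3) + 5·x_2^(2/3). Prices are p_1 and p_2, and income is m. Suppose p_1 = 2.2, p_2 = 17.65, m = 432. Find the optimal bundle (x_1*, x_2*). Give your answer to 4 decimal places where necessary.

From the CES first-order condition, (1/5)·(x_2/x_1)^(1/3) = p_1/p_2.
Solve for the ratio: x_2/x_1 = [5·p_1/p_2]^(3).
With the ratio pinned down, the budget gives x_1* = m/(p_1 + p_2·(x_2/x_1)) and x_2* = (x_2/x_1)·x_1*.
Numerically x_2/x_1 = 0.242072, so x_1* = 432/(2.2 + 17.65·0.242072) = 66.7433 and x_2* = 0.242072·66.7433 = 16.1566.

x_1* = 66.7433, x_2* = 16.1566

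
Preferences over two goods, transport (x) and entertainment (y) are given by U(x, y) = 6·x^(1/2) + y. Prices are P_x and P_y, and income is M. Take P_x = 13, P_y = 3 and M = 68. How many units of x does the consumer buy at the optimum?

Utility is quasi-linear in y; the FOC for x is 3/√x = P_x/P_y.
Thus x* = (3·P_y/P_x)² — independent of M — with the rest of income spent on y.
Plugging in: x* = (3·3/13)² = 0.4793.

x* = 0.4793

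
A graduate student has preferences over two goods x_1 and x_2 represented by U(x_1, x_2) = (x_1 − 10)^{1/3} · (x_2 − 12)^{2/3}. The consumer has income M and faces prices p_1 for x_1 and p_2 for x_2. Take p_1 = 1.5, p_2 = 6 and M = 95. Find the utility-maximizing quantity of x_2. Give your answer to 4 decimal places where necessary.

x_2* = 12.8889

MRS = (1/2)·(x_2−12)/(x_1−10). Tangency with p_1/p_2 gives x_2−12 = 2·(p_1/p_2)·(x_1−10).
After buying the subsistence bundle (10, 12), a share 1/3 of the remaining income goes to x_1: x_1* = 10 + 1/3·(M − 10p_1 − 12p_2)/p_1.
Discretionary income = 95 − 10·1.5 − 12·6 = 8; x_2* = 12 + 2/3·8/6 = 12.8889.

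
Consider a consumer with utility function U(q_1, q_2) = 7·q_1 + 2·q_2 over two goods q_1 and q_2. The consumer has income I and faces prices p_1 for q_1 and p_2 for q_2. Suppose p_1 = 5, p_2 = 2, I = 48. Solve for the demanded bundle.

q_1* = 9.6, q_2* = 0

Perfect substitutes: compare marginal utility per dollar. 7/p_1 vs 2/p_2 → 1.4 vs 1.
q_1 gives more utility per dollar, so spend all income on q_1: q_1* = I/p_1, q_2* = 0.
Numerically: q_1* = 9.6, q_2* = 0.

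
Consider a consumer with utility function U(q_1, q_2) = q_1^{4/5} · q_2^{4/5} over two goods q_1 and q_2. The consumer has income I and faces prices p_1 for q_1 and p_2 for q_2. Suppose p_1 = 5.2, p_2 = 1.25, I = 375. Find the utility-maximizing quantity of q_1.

q_1* = 36.0577

Tangency: MRS = q_2/q_1 = p_1/p_2.
Rearranging, p_2·q_2 = p_1·q_1. Substituting into the budget gives p_1·q_1·(1 + 1) = I.
Demand: q_1*(p_1,p_2,I) = 0.5·I/p_1 and q_2* = 0.5·I/p_2.
At p_1=5.2, p_2=1.25, I=375: q_1* = 0.5·375/5.2 = 36.0577.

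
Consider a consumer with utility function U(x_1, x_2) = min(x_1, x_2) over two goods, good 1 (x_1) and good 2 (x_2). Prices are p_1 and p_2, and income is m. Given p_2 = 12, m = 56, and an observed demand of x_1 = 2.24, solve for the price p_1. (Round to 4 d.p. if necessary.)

p_1 = 13

With perfect complements, no substitution: consume in ratio x_1:x_2 = 1:1.
Budget: p_1·x_1 + p_2·x_1 = m, so (p_1 + p_2)·x_1 = m.
Demand: x_1*(p_1,p_2,m) = m/(p_1 + p_2), x_2* = m/(p_1 + p_2).
Set x_1* = 2.24 in the demand function and solve for p_1: p_1 = 13.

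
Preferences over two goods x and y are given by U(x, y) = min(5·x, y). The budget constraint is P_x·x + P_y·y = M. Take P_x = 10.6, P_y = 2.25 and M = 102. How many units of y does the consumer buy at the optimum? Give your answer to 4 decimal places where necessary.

y* = 23.341

With perfect complements, no substitution: consume in ratio x:y = 1:5.
Budget: P_x·x + P_y·5·x = M, so (P_x + 5·P_y)·x = M.
Demand: x*(P_x,P_y,M) = M/(P_x + 5·P_y), y* = 5·M/(P_x + 5·P_y).
Here 10.6 + 5·2.25 = 21.85, giving y* = 23.341.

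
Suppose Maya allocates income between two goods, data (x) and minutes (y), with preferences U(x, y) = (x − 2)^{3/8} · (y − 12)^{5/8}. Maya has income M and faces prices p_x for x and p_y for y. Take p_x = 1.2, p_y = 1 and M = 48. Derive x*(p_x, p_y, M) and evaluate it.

Substituting into the budget: x* = 2 + 0.375·(M − 2·p_x − 12·p_y)/p_x, and y* = 12 + 0.625·(…)/p_y.
Discretionary income = 48 − 2·1.2 − 12·1 = 33.6; x* = 2 + 0.375·33.6/1.2 = 12.5.

x* = 12.5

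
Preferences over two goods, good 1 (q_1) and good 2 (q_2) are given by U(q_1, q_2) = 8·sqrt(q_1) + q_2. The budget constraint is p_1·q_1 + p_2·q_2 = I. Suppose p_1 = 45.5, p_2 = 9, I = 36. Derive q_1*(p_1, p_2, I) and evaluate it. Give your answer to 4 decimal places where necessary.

q_1* = 0.626

Utility is quasi-linear in q_2; the FOC for q_1 is 4/√q_1 = p_1/p_2.
Solve: √q_1 = 4·p_2/p_1, so q_1*(p_1,p_2) = (4·p_2/p_1)², and q_2* = (I − p_1·q_1*)/p_2.
Plugging in: q_1* = (4·9/45.5)² = 0.626.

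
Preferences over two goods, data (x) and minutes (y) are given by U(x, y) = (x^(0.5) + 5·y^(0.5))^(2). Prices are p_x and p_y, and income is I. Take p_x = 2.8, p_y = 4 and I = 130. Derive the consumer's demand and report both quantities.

Numerically y/x = 12.25, so x* = 130/(2.8 + 4·12.25) = 2.5097 and y* = 12.25·2.5097 = 30.7432.

x* = 2.5097, y* = 30.7432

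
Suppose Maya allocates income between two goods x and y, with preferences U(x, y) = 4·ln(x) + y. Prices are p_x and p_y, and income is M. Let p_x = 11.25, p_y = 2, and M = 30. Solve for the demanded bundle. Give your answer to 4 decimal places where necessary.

MU_x = 4/x, MU_y = 1. Tangency: 4/x = p_x/p_y.
So x*(p_x,p_y) = 4·p_y/p_x, independent of income; and y* = (M − 4·p_y)/p_y.
At the given prices: x* = 4·2/11.25 = 0.7111, and y* = 11.

x* = 0.7111, y* = 11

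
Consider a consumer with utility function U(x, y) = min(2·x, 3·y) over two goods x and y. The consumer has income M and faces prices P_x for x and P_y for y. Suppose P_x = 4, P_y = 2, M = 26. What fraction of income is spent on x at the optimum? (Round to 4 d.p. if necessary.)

With perfect complements, no substitution: consume in ratio x:y = 3:2.
Budget: P_x·x + P_y·(2/3)·x = M, so (3·P_x + 2·P_y)·x = 3·M.
Demand: x*(P_x,P_y,M) = 3·M/(3·P_x + 2·P_y), y* = 2·M/(3·P_x + 2·P_y).
Here 3·4 + 2·2 = 16, giving x* = 4.875 and y* = 3.25.
Expenditure on x: 4·4.875 = 19.5; share = 0.75.

share on x = 0.75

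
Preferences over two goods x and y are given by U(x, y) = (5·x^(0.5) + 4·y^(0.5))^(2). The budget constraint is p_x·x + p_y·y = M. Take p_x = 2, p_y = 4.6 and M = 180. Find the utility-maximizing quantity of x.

Substitute y = (y/x)·x into the budget: x* = M/(p_x + p_y·(y/x)).
Numerically y/x = 0.120983, so x* = 180/(2 + 4.6·0.120983) = 70.4082.

x* = 70.4082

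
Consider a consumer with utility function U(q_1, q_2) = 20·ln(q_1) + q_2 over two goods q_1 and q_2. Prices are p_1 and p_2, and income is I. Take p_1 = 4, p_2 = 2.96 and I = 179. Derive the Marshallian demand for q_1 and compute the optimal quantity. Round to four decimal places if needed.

q_1* = 14.8

Set MRS = p_1/p_2: (20/q_1)/1 = p_1/p_2.
So q_1*(p_1,p_2) = 20·p_2/p_1, independent of income; and q_2* = (I − 20·p_2)/p_2.
At the given prices: q_1* = 20·2.96/4 = 14.8.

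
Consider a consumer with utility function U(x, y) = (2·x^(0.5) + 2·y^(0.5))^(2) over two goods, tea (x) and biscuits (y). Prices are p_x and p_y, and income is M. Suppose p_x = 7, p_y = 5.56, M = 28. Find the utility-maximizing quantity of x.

Numerically y/x = 1.585063, so x* = 28/(7 + 5.56·1.585063) = 1.7707.

x* = 1.7707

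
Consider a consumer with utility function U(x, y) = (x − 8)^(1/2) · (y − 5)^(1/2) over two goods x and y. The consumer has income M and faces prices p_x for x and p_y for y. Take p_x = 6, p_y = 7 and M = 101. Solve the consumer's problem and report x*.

After buying the subsistence bundle (8, 5), a share 0.5 of the remaining income goes to x: x* = 8 + 0.5·(M − 8p_x − 5p_y)/p_x.
Discretionary income = 101 − 8·6 − 5·7 = 18; x* = 8 + 0.5·18/6 = 9.5.

x* = 9.5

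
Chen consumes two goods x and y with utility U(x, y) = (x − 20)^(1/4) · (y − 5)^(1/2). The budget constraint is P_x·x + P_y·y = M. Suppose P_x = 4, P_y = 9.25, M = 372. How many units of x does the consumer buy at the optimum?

Let x' = x−20, y' = y−5. MRS = (1/2)·y'/x' = P_x/P_y.
Substituting into the budget: x* = 20 + 1/3·(M − 20·P_x − 5·P_y)/P_x, and y* = 5 + 2/3·(…)/P_y.
Discretionary income = 372 − 20·4 − 5·9.25 = 245.75; x* = 20 + 1/3·245.75/4 = 40.4792.

x* = 40.4792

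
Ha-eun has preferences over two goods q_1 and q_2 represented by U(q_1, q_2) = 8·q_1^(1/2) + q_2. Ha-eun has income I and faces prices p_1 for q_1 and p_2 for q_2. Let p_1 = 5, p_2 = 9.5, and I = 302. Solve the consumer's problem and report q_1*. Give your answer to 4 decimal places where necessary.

q_1* = 57.76

Set MRS = p_1/p_2: 4·q_1^(−1/2) = p_1/p_2.
Thus q_1* = (4·p_2/p_1)² — independent of I — with the rest of income spent on q_2.
Plugging in: q_1* = (4·9.5/5)² = 57.76.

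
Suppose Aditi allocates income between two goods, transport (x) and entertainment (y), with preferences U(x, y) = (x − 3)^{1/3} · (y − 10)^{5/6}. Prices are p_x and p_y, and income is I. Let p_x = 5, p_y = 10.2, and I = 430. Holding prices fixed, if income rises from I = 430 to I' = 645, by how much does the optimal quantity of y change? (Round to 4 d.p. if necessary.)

Let x' = x−3, y' = y−10. MRS = (2/5)·y'/x' = p_x/p_y.
Substituting into the budget: x* = 3 + 2/7·(I − 3·p_x − 10·p_y)/p_x, and y* = 10 + 5/7·(…)/p_y.
Discretionary income = 430 − 3·5 − 10·10.2 = 313; y* = 10 + 5/7·313/10.2 = 31.9188.
At I' = 645: y* = 46.9748. Change: 46.9748 − 31.9188 = 15.056.

Δy* = 15.056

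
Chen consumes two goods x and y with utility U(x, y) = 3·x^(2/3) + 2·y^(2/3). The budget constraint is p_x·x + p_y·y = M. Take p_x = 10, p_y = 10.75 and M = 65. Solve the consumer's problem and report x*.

x* = 5.1735

MRS = MU_x/MU_y = (3/2)·(y/x)^(1/3). Set equal to p_x/p_y.
Hence y/x = ((2/3)·p_x/p_y)^(1/(1/3)), i.e. raised to the 3 power.
Substitute y = (y/x)·x into the budget: x* = M/(p_x + p_y·(y/x)).
Numerically y/x = 0.238507, so x* = 65/(10 + 10.75·0.238507) = 5.1735.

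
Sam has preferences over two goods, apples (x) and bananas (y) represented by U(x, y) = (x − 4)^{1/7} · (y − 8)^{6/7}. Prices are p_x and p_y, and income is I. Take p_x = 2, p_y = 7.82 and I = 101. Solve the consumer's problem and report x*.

x* = 6.1743

MRS = (1/6)·(y−8)/(x−4). Tangency with p_x/p_y gives y−8 = 6·(p_x/p_y)·(x−4).
After buying the subsistence bundle (4, 8), a share 1/7 of the remaining income goes to x: x* = 4 + 1/7·(I − 4p_x − 8p_y)/p_x.
Discretionary income = 101 − 4·2 − 8·7.82 = 30.44; x* = 4 + 1/7·30.44/2 = 6.1743.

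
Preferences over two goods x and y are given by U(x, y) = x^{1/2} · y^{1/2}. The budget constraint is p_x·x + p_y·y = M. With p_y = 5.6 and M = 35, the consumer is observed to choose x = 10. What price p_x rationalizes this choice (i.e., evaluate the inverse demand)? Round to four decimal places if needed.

MU_x/MU_y = (0.5·y)/(0.5·x); tangency sets this equal to p_x/p_y.
So 0.5·p_y·y = 0.5·p_x·x; combined with the budget, a share 0.5 of income goes to x.
Demand: x*(p_x,p_y,M) = 0.5·M/p_x and y* = 0.5·M/p_y.
Set x* = 10 in the demand function and solve for p_x: p_x = 1.75.

p_x = 1.75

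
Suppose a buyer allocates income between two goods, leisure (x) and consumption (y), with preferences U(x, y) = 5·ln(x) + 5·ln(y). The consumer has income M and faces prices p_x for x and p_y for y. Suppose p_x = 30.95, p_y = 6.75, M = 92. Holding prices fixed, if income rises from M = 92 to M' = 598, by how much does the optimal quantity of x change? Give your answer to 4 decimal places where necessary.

Demand: x*(p_x,p_y,M) = 0.5·M/p_x and y* = 0.5·M/p_y.
At p_x=30.95, p_y=6.75, M=92: x* = 0.5·92/30.95 = 1.4863.
At M' = 598: x* = 9.6607. Change: 9.6607 − 1.4863 = 8.1745.

Δx* = 8.1745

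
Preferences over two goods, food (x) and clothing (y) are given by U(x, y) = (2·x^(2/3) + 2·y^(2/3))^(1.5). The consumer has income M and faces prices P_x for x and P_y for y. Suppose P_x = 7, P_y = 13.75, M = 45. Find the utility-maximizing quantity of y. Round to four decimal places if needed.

y* = 0.6736

MU_x ∝ 2·x^(-1/3), MU_y ∝ 2·y^(-1/3), so MRS = (y/x)^(1/3) = P_x/P_y.
Solve for the ratio: y/x = [P_x/P_y]^(3).
Substitute y = (y/x)·x into the budget: x* = M/(P_x + P_y·(y/x)).
Numerically y/x = 0.131943, so x* = 45/(7 + 13.75·0.131943) = 5.1054 and y* = 0.131943·5.1054 = 0.6736.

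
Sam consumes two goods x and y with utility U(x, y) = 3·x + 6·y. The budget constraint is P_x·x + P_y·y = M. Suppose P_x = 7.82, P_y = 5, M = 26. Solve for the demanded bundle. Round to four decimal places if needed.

x* = 0, y* = 5.2

Linear utility — the consumer picks whichever good has higher MU/price: 3/7.82 = 0.3836 vs 6/5 = 1.2.
y gives more utility per dollar, so spend all income on y: y* = M/P_y, x* = 0.
Numerically: x* = 0, y* = 5.2.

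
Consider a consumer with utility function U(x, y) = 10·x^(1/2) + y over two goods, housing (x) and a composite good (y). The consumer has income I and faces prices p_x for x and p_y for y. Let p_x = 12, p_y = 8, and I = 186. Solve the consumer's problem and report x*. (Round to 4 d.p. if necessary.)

x* = 11.1111

Utility is quasi-linear in y; the FOC for x is 5/√x = p_x/p_y.
Thus x* = (5·p_y/p_x)² — independent of I — with the rest of income spent on y.
Plugging in: x* = (5·8/12)² = 11.1111.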